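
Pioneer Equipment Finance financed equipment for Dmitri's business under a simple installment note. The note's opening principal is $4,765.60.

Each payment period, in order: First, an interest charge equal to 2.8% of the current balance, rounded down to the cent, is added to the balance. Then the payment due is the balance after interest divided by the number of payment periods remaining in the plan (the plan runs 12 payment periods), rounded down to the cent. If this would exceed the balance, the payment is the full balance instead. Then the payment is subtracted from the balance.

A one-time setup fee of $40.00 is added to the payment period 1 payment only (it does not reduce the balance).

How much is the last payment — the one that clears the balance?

$553.16

Payment period 1: $4,765.60 +$133.43 interest = $4,899.03; pay $408.25 (+ $40.00 fee) → $4,490.78
Payment period 2: $4,490.78 +$125.74 interest = $4,616.52; pay $419.68 → $4,196.84
Payment period 3: $4,196.84 +$117.51 interest = $4,314.35; pay $431.43 → $3,882.92
Payment period 4: $3,882.92 +$108.72 interest = $3,991.64; pay $443.51 → $3,548.13
Payment period 5: $3,548.13 +$99.34 interest = $3,647.47; pay $455.93 → $3,191.54
Payment period 6: $3,191.54 +$89.36 interest = $3,280.90; pay $468.70 → $2,812.20
Payment period 7: $2,812.20 +$78.74 interest = $2,890.94; pay $481.82 → $2,409.12
Payment period 8: $2,409.12 +$67.45 interest = $2,476.57; pay $495.31 → $1,981.26
Payment period 9: $1,981.26 +$55.47 interest = $2,036.73; pay $509.18 → $1,527.55
Payment period 10: $1,527.55 +$42.77 interest = $1,570.32; pay $523.44 → $1,046.88
Payment period 11: $1,046.88 +$29.31 interest = $1,076.19; pay $538.09 → $538.10
Payment period 12: $538.10 +$15.06 interest = $553.16; pay $553.16 → $0.00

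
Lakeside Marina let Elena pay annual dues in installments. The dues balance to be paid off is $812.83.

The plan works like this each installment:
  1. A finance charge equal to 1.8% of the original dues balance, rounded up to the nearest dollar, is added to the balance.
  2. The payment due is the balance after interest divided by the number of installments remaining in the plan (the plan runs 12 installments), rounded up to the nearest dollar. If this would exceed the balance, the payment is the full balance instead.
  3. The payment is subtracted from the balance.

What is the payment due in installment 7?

$80.00

Installment 1: opening $812.83; interest $15.00 → $827.83; payment $69.00; balance $758.83
Installment 2: opening $758.83; interest $15.00 → $773.83; payment $71.00; balance $702.83
Installment 3: opening $702.83; interest $15.00 → $717.83; payment $72.00; balance $645.83
Installment 4: opening $645.83; interest $15.00 → $660.83; payment $74.00; balance $586.83
Installment 5: opening $586.83; interest $15.00 → $601.83; payment $76.00; balance $525.83
Installment 6: opening $525.83; interest $15.00 → $540.83; payment $78.00; balance $462.83
Installment 7: opening $462.83; interest $15.00 → $477.83; payment $80.00; balance $397.83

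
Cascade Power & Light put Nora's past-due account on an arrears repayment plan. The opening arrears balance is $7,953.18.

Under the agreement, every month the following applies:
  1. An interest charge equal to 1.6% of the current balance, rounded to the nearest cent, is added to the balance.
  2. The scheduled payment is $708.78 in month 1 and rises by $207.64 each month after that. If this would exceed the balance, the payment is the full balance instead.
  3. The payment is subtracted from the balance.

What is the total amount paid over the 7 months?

$8,525.09

# | Opening | Interest | Payment | End bal
1 | $7,953.18 | $127.25 | $708.78 | $7,371.65
2 | $7,371.65 | $117.95 | $916.42 | $6,573.18
3 | $6,573.18 | $105.17 | $1,124.06 | $5,554.29
4 | $5,554.29 | $88.87 | $1,331.70 | $4,311.46
5 | $4,311.46 | $68.98 | $1,539.34 | $2,841.10
6 | $2,841.10 | $45.46 | $1,746.98 | $1,139.58
7 | $1,139.58 | $18.23 | $1,157.81 | $0.00
Total paid: $8,525.09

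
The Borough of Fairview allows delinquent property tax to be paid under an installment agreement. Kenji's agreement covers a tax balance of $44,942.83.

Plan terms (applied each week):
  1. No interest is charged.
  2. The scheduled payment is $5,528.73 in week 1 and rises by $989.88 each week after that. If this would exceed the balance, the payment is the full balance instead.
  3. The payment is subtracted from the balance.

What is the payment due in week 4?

$8,498.37

Week 1: opening $44,942.83; payment $5,528.73; balance $39,414.10
Week 2: opening $39,414.10; payment $6,518.61; balance $32,895.49
Week 3: opening $32,895.49; payment $7,508.49; balance $25,387.00
Week 4: opening $25,387.00; payment $8,498.37; balance $16,888.63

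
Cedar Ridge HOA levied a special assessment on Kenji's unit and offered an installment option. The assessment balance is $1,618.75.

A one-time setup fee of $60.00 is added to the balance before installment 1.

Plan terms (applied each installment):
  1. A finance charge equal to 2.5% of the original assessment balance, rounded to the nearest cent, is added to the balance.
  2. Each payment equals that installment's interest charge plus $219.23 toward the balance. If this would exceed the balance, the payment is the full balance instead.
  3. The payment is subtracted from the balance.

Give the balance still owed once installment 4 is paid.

# | Opening | Interest | Payment | End bal
1 | $1,678.75 | $40.47 | $259.70 | $1,459.52
2 | $1,459.52 | $40.47 | $259.70 | $1,240.29
3 | $1,240.29 | $40.47 | $259.70 | $1,021.06
4 | $1,021.06 | $40.47 | $259.70 | $801.83

$801.83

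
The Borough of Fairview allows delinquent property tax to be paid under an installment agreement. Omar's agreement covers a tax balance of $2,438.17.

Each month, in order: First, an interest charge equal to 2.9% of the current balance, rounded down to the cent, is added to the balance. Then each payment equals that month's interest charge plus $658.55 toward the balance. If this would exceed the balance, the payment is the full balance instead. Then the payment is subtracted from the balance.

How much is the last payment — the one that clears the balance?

$475.93

Month 1: $2,438.17 +$70.70 interest = $2,508.87; pay $729.25 → $1,779.62
Month 2: $1,779.62 +$51.60 interest = $1,831.22; pay $710.15 → $1,121.07
Month 3: $1,121.07 +$32.51 interest = $1,153.58; pay $691.06 → $462.52
Month 4: $462.52 +$13.41 interest = $475.93; pay $475.93 → $0.00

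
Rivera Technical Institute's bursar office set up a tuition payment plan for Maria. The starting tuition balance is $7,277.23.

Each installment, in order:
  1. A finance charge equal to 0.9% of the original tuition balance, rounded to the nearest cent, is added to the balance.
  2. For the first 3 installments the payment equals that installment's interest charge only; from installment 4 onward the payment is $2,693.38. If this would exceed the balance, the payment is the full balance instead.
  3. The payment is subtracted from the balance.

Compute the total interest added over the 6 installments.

$393.00

Installment 1: $7,277.23 +$65.50 interest = $7,342.73; pay $65.50 → $7,277.23
Installment 2: $7,277.23 +$65.50 interest = $7,342.73; pay $65.50 → $7,277.23
Installment 3: $7,277.23 +$65.50 interest = $7,342.73; pay $65.50 → $7,277.23
Installment 4: $7,277.23 +$65.50 interest = $7,342.73; pay $2,693.38 → $4,649.35
Installment 5: $4,649.35 +$65.50 interest = $4,714.85; pay $2,693.38 → $2,021.47
Installment 6: $2,021.47 +$65.50 interest = $2,086.97; pay $2,086.97 → $0.00
Total interest: $65.50 + $65.50 + $65.50 + $65.50 + $65.50 + $65.50 = $393.00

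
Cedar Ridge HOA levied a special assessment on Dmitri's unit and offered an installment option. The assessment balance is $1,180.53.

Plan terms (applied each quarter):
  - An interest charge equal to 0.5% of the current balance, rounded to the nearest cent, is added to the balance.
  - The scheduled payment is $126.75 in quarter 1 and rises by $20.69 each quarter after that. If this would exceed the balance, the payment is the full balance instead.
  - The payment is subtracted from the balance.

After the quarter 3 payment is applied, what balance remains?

$754.00

# | Opening | Interest | Payment | End bal
1 | $1,180.53 | $5.90 | $126.75 | $1,059.68
2 | $1,059.68 | $5.30 | $147.44 | $917.54
3 | $917.54 | $4.59 | $168.13 | $754.00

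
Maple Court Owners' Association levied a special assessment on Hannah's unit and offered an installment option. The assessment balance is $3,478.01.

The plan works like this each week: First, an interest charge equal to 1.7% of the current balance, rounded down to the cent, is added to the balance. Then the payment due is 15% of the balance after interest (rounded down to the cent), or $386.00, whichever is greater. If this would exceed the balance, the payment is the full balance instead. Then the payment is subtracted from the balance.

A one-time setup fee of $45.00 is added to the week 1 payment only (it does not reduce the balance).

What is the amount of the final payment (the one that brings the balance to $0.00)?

# | Opening | Interest | Payment | Fee | End bal
1 | $3,478.01 | $59.12 | $530.56 | $45.00 | $3,006.57
2 | $3,006.57 | $51.11 | $458.65 | — | $2,599.03
3 | $2,599.03 | $44.18 | $396.48 | — | $2,246.73
4 | $2,246.73 | $38.19 | $386.00 | — | $1,898.92
5 | $1,898.92 | $32.28 | $386.00 | — | $1,545.20
6 | $1,545.20 | $26.26 | $386.00 | — | $1,185.46
7 | $1,185.46 | $20.15 | $386.00 | — | $819.61
8 | $819.61 | $13.93 | $386.00 | — | $447.54
9 | $447.54 | $7.60 | $386.00 | — | $69.14
10 | $69.14 | $1.17 | $70.31 | — | $0.00

$70.31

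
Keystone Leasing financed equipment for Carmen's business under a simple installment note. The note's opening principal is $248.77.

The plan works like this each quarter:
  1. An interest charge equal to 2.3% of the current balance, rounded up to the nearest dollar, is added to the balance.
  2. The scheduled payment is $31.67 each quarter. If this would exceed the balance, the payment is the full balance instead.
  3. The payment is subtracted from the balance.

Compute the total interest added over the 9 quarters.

$33.00

Quarter 1: $248.77 +$6.00 interest = $254.77; pay $31.67 → $223.10
Quarter 2: $223.10 +$6.00 interest = $229.10; pay $31.67 → $197.43
Quarter 3: $197.43 +$5.00 interest = $202.43; pay $31.67 → $170.76
Quarter 4: $170.76 +$4.00 interest = $174.76; pay $31.67 → $143.09
Quarter 5: $143.09 +$4.00 interest = $147.09; pay $31.67 → $115.42
Quarter 6: $115.42 +$3.00 interest = $118.42; pay $31.67 → $86.75
Quarter 7: $86.75 +$2.00 interest = $88.75; pay $31.67 → $57.08
Quarter 8: $57.08 +$2.00 interest = $59.08; pay $31.67 → $27.41
Quarter 9: $27.41 +$1.00 interest = $28.41; pay $28.41 → $0.00
Total interest: $6.00 + $6.00 + $5.00 + $4.00 + $4.00 + $3.00 + $2.00 + $2.00 + $1.00 = $33.00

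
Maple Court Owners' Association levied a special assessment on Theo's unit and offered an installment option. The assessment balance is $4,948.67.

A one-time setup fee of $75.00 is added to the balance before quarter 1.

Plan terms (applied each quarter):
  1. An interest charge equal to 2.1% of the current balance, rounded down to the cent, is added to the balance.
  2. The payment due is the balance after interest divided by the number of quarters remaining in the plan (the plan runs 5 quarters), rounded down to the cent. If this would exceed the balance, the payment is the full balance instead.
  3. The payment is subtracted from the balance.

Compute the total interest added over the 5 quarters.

# | Opening | Interest | Payment | End bal
1 | $5,023.67 | $105.49 | $1,025.83 | $4,103.33
2 | $4,103.33 | $86.16 | $1,047.37 | $3,142.12
3 | $3,142.12 | $65.98 | $1,069.36 | $2,138.74
4 | $2,138.74 | $44.91 | $1,091.82 | $1,091.83
5 | $1,091.83 | $22.92 | $1,114.75 | $0.00
Total interest: $105.49 + $86.16 + $65.98 + $44.91 + $22.92 = $325.46

$325.46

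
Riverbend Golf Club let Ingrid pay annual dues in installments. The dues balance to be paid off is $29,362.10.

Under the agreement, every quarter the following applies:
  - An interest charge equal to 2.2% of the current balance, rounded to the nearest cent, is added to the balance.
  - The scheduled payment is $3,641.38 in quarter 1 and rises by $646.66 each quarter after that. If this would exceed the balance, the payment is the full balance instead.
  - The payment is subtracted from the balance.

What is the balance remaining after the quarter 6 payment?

Quarter 1: opening $29,362.10; interest $645.97 → $30,008.07; payment $3,641.38; balance $26,366.69
Quarter 2: opening $26,366.69; interest $580.07 → $26,946.76; payment $4,288.04; balance $22,658.72
Quarter 3: opening $22,658.72; interest $498.49 → $23,157.21; payment $4,934.70; balance $18,222.51
Quarter 4: opening $18,222.51; interest $400.90 → $18,623.41; payment $5,581.36; balance $13,042.05
Quarter 5: opening $13,042.05; interest $286.93 → $13,328.98; payment $6,228.02; balance $7,100.96
Quarter 6: opening $7,100.96; interest $156.22 → $7,257.18; payment $6,874.68; balance $382.50

$382.50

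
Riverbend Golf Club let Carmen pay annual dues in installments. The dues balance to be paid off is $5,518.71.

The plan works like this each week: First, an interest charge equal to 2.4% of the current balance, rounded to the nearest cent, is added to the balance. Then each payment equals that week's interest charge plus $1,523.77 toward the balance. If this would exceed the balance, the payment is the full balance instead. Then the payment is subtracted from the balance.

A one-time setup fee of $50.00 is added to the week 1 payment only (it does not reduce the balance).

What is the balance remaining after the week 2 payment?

$2,471.17

# | Opening | Interest | Payment | Fee | End bal
1 | $5,518.71 | $132.45 | $1,656.22 | $50.00 | $3,994.94
2 | $3,994.94 | $95.88 | $1,619.65 | — | $2,471.17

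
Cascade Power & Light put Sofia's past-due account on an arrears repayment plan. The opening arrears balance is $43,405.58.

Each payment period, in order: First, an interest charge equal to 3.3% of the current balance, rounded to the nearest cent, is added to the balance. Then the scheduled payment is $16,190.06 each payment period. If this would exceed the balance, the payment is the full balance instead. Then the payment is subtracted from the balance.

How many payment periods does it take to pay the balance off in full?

3

# | Opening | Interest | Payment | End bal
1 | $43,405.58 | $1,432.38 | $16,190.06 | $28,647.90
2 | $28,647.90 | $945.38 | $16,190.06 | $13,403.22
3 | $13,403.22 | $442.31 | $13,845.53 | $0.00
Balance reaches $0.00 in payment period 3.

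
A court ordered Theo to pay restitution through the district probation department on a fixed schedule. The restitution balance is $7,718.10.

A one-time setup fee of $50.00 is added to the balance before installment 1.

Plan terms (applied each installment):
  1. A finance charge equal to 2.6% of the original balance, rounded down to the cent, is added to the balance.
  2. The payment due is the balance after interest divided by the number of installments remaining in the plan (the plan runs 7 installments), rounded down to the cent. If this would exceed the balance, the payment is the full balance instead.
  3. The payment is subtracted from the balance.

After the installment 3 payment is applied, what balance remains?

Installment 1: $7,768.10 +$200.67 interest = $7,968.77; pay $1,138.39 → $6,830.38
Installment 2: $6,830.38 +$200.67 interest = $7,031.05; pay $1,171.84 → $5,859.21
Installment 3: $5,859.21 +$200.67 interest = $6,059.88; pay $1,211.97 → $4,847.91

$4,847.91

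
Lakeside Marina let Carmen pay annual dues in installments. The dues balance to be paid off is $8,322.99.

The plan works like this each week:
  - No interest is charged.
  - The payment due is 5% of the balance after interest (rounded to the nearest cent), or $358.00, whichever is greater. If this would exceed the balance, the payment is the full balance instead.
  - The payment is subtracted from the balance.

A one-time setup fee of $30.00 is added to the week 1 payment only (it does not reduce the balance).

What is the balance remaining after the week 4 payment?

Week 1: $8,322.99 − $416.15 (+ $30.00 fee) → $7,906.84
Week 2: $7,906.84 − $395.34 → $7,511.50
Week 3: $7,511.50 − $375.58 → $7,135.92
Week 4: $7,135.92 − $358.00 → $6,777.92

$6,777.92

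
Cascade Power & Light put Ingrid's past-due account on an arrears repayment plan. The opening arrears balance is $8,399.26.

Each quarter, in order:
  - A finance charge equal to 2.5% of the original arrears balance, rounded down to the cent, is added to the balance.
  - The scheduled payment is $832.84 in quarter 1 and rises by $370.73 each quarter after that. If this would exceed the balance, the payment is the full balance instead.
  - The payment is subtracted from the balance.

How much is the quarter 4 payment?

Quarter 1: $8,399.26 +$209.98 interest = $8,609.24; pay $832.84 → $7,776.40
Quarter 2: $7,776.40 +$209.98 interest = $7,986.38; pay $1,203.57 → $6,782.81
Quarter 3: $6,782.81 +$209.98 interest = $6,992.79; pay $1,574.30 → $5,418.49
Quarter 4: $5,418.49 +$209.98 interest = $5,628.47; pay $1,945.03 → $3,683.44

$1,945.03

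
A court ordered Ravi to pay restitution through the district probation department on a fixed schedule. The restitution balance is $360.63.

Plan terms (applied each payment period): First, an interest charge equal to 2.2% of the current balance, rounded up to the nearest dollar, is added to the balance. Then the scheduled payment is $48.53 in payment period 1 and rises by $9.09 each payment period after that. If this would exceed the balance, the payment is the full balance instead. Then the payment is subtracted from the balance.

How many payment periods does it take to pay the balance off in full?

Payment period 1: $360.63 +$8.00 interest = $368.63; pay $48.53 → $320.10
Payment period 2: $320.10 +$8.00 interest = $328.10; pay $57.62 → $270.48
Payment period 3: $270.48 +$6.00 interest = $276.48; pay $66.71 → $209.77
Payment period 4: $209.77 +$5.00 interest = $214.77; pay $75.80 → $138.97
Payment period 5: $138.97 +$4.00 interest = $142.97; pay $84.89 → $58.08
Payment period 6: $58.08 +$2.00 interest = $60.08; pay $60.08 → $0.00
Balance reaches $0.00 in payment period 6.

6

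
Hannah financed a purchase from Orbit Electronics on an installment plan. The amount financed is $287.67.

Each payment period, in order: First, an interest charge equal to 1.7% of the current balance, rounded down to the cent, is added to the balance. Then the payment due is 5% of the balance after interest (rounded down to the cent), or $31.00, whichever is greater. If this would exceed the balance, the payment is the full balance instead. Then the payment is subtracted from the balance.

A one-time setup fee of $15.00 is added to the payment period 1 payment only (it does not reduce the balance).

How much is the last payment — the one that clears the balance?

$5.71

Payment period 1: $287.67 +$4.89 interest = $292.56; pay $31.00 (+ $15.00 fee) → $261.56
Payment period 2: $261.56 +$4.44 interest = $266.00; pay $31.00 → $235.00
Payment period 3: $235.00 +$3.99 interest = $238.99; pay $31.00 → $207.99
Payment period 4: $207.99 +$3.53 interest = $211.52; pay $31.00 → $180.52
Payment period 5: $180.52 +$3.06 interest = $183.58; pay $31.00 → $152.58
Payment period 6: $152.58 +$2.59 interest = $155.17; pay $31.00 → $124.17
Payment period 7: $124.17 +$2.11 interest = $126.28; pay $31.00 → $95.28
Payment period 8: $95.28 +$1.61 interest = $96.89; pay $31.00 → $65.89
Payment period 9: $65.89 +$1.12 interest = $67.01; pay $31.00 → $36.01
Payment period 10: $36.01 +$0.61 interest = $36.62; pay $31.00 → $5.62
Payment period 11: $5.62 +$0.09 interest = $5.71; pay $5.71 → $0.00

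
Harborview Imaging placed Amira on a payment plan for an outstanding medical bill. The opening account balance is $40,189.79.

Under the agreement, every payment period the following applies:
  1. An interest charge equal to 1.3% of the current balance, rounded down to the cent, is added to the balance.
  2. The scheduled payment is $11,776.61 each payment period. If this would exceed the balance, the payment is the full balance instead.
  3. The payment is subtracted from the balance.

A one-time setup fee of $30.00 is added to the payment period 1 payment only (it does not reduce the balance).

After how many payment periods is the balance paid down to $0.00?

Payment period 1: opening $40,189.79; interest $522.46 → $40,712.25; payment $11,776.61 (+ $30.00 fee); balance $28,935.64
Payment period 2: opening $28,935.64; interest $376.16 → $29,311.80; payment $11,776.61; balance $17,535.19
Payment period 3: opening $17,535.19; interest $227.95 → $17,763.14; payment $11,776.61; balance $5,986.53
Payment period 4: opening $5,986.53; interest $77.82 → $6,064.35; payment $6,064.35; balance $0.00
Balance reaches $0.00 in payment period 4.

4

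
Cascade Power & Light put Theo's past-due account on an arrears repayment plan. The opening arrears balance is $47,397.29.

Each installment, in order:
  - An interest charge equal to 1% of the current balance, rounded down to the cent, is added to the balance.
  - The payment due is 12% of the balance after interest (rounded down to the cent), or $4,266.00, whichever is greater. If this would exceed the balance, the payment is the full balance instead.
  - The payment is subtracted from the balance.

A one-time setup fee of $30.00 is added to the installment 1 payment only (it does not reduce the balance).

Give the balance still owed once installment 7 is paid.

Installment 1: opening $47,397.29; interest $473.97 → $47,871.26; payment $5,744.55 (+ $30.00 fee); balance $42,126.71
Installment 2: opening $42,126.71; interest $421.26 → $42,547.97; payment $5,105.75; balance $37,442.22
Installment 3: opening $37,442.22; interest $374.42 → $37,816.64; payment $4,537.99; balance $33,278.65
Installment 4: opening $33,278.65; interest $332.78 → $33,611.43; payment $4,266.00; balance $29,345.43
Installment 5: opening $29,345.43; interest $293.45 → $29,638.88; payment $4,266.00; balance $25,372.88
Installment 6: opening $25,372.88; interest $253.72 → $25,626.60; payment $4,266.00; balance $21,360.60
Installment 7: opening $21,360.60; interest $213.60 → $21,574.20; payment $4,266.00; balance $17,308.20

$17,308.20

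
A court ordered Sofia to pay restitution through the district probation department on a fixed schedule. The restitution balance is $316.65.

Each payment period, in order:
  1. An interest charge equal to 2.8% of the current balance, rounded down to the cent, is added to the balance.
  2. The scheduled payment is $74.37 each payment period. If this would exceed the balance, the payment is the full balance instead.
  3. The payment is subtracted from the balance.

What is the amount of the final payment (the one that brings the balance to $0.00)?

$44.61

Payment period 1: opening $316.65; interest $8.86 → $325.51; payment $74.37; balance $251.14
Payment period 2: opening $251.14; interest $7.03 → $258.17; payment $74.37; balance $183.80
Payment period 3: opening $183.80; interest $5.14 → $188.94; payment $74.37; balance $114.57
Payment period 4: opening $114.57; interest $3.20 → $117.77; payment $74.37; balance $43.40
Payment period 5: opening $43.40; interest $1.21 → $44.61; payment $44.61; balance $0.00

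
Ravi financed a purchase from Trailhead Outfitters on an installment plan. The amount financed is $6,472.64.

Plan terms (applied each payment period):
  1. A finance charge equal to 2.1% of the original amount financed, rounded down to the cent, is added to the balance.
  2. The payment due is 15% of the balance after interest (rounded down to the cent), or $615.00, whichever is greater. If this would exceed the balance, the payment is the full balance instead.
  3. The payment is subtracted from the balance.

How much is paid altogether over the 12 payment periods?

$8,103.68

Payment period 1: opening $6,472.64; interest $135.92 → $6,608.56; payment $991.28; balance $5,617.28
Payment period 2: opening $5,617.28; interest $135.92 → $5,753.20; payment $862.98; balance $4,890.22
Payment period 3: opening $4,890.22; interest $135.92 → $5,026.14; payment $753.92; balance $4,272.22
Payment period 4: opening $4,272.22; interest $135.92 → $4,408.14; payment $661.22; balance $3,746.92
Payment period 5: opening $3,746.92; interest $135.92 → $3,882.84; payment $615.00; balance $3,267.84
Payment period 6: opening $3,267.84; interest $135.92 → $3,403.76; payment $615.00; balance $2,788.76
Payment period 7: opening $2,788.76; interest $135.92 → $2,924.68; payment $615.00; balance $2,309.68
Payment period 8: opening $2,309.68; interest $135.92 → $2,445.60; payment $615.00; balance $1,830.60
Payment period 9: opening $1,830.60; interest $135.92 → $1,966.52; payment $615.00; balance $1,351.52
Payment period 10: opening $1,351.52; interest $135.92 → $1,487.44; payment $615.00; balance $872.44
Payment period 11: opening $872.44; interest $135.92 → $1,008.36; payment $615.00; balance $393.36
Payment period 12: opening $393.36; interest $135.92 → $529.28; payment $529.28; balance $0.00
Total paid: $8,103.68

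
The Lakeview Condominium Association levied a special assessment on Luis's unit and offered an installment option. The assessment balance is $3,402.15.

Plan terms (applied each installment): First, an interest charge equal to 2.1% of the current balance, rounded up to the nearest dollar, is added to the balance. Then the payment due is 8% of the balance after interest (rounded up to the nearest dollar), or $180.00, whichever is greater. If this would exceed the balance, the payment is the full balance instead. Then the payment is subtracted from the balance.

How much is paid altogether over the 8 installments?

Installment 1: $3,402.15 +$72.00 interest = $3,474.15; pay $278.00 → $3,196.15
Installment 2: $3,196.15 +$68.00 interest = $3,264.15; pay $262.00 → $3,002.15
Installment 3: $3,002.15 +$64.00 interest = $3,066.15; pay $246.00 → $2,820.15
Installment 4: $2,820.15 +$60.00 interest = $2,880.15; pay $231.00 → $2,649.15
Installment 5: $2,649.15 +$56.00 interest = $2,705.15; pay $217.00 → $2,488.15
Installment 6: $2,488.15 +$53.00 interest = $2,541.15; pay $204.00 → $2,337.15
Installment 7: $2,337.15 +$50.00 interest = $2,387.15; pay $191.00 → $2,196.15
Installment 8: $2,196.15 +$47.00 interest = $2,243.15; pay $180.00 → $2,063.15
Total paid: $1,809.00

$1,809.00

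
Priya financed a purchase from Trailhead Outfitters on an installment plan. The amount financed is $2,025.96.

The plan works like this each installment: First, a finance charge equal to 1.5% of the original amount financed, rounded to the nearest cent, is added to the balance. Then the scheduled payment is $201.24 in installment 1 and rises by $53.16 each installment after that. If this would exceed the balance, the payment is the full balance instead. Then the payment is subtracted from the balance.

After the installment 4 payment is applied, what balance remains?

$1,023.60

Installment 1: $2,025.96 +$30.39 interest = $2,056.35; pay $201.24 → $1,855.11
Installment 2: $1,855.11 +$30.39 interest = $1,885.50; pay $254.40 → $1,631.10
Installment 3: $1,631.10 +$30.39 interest = $1,661.49; pay $307.56 → $1,353.93
Installment 4: $1,353.93 +$30.39 interest = $1,384.32; pay $360.72 → $1,023.60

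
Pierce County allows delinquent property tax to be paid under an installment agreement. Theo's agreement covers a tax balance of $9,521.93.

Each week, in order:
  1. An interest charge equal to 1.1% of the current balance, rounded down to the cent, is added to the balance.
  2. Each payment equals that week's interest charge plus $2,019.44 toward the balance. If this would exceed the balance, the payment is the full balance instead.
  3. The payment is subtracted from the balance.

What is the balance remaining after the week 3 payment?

Week 1: opening $9,521.93; interest $104.74 → $9,626.67; payment $2,124.18; balance $7,502.49
Week 2: opening $7,502.49; interest $82.52 → $7,585.01; payment $2,101.96; balance $5,483.05
Week 3: opening $5,483.05; interest $60.31 → $5,543.36; payment $2,079.75; balance $3,463.61

$3,463.61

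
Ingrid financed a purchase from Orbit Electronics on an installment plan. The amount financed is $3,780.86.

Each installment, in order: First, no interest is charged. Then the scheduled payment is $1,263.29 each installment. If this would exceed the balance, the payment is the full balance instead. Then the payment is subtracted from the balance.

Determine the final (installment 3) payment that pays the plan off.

$1,254.28

Installment 1: $3,780.86 − $1,263.29 → $2,517.57
Installment 2: $2,517.57 − $1,263.29 → $1,254.28
Installment 3: $1,254.28 − $1,254.28 → $0.00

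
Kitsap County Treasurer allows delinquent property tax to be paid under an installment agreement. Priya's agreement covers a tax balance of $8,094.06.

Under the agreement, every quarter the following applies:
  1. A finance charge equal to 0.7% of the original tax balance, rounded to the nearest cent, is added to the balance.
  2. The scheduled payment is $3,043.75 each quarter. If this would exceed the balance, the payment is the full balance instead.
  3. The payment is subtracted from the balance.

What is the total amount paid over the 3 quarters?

$8,264.04

Quarter 1: opening $8,094.06; interest $56.66 → $8,150.72; payment $3,043.75; balance $5,106.97
Quarter 2: opening $5,106.97; interest $56.66 → $5,163.63; payment $3,043.75; balance $2,119.88
Quarter 3: opening $2,119.88; interest $56.66 → $2,176.54; payment $2,176.54; balance $0.00
Total paid: $8,264.04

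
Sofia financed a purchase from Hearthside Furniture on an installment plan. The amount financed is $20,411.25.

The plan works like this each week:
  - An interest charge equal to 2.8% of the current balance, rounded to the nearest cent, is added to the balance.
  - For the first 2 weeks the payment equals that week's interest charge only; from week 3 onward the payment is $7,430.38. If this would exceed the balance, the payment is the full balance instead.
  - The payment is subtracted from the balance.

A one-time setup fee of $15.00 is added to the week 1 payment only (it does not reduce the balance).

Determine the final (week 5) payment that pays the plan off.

# | Opening | Interest | Payment | Fee | End bal
1 | $20,411.25 | $571.52 | $571.52 | $15.00 | $20,411.25
2 | $20,411.25 | $571.52 | $571.52 | — | $20,411.25
3 | $20,411.25 | $571.52 | $7,430.38 | — | $13,552.39
4 | $13,552.39 | $379.47 | $7,430.38 | — | $6,501.48
5 | $6,501.48 | $182.04 | $6,683.52 | — | $0.00

$6,683.52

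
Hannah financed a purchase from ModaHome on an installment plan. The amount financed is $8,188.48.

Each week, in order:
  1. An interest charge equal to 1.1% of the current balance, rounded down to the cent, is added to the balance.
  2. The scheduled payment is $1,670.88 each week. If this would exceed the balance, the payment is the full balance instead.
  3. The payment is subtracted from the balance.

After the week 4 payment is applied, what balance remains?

# | Opening | Interest | Payment | End bal
1 | $8,188.48 | $90.07 | $1,670.88 | $6,607.67
2 | $6,607.67 | $72.68 | $1,670.88 | $5,009.47
3 | $5,009.47 | $55.10 | $1,670.88 | $3,393.69
4 | $3,393.69 | $37.33 | $1,670.88 | $1,760.14

$1,760.14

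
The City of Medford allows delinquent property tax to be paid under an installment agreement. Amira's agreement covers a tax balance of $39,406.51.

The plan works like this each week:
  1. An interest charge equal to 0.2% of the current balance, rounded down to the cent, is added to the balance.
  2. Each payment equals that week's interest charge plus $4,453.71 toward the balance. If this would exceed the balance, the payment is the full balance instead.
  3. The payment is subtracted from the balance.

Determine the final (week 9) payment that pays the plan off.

Week 1: $39,406.51 +$78.81 interest = $39,485.32; pay $4,532.52 → $34,952.80
Week 2: $34,952.80 +$69.90 interest = $35,022.70; pay $4,523.61 → $30,499.09
Week 3: $30,499.09 +$60.99 interest = $30,560.08; pay $4,514.70 → $26,045.38
Week 4: $26,045.38 +$52.09 interest = $26,097.47; pay $4,505.80 → $21,591.67
Week 5: $21,591.67 +$43.18 interest = $21,634.85; pay $4,496.89 → $17,137.96
Week 6: $17,137.96 +$34.27 interest = $17,172.23; pay $4,487.98 → $12,684.25
Week 7: $12,684.25 +$25.36 interest = $12,709.61; pay $4,479.07 → $8,230.54
Week 8: $8,230.54 +$16.46 interest = $8,247.00; pay $4,470.17 → $3,776.83
Week 9: $3,776.83 +$7.55 interest = $3,784.38; pay $3,784.38 → $0.00

$3,784.38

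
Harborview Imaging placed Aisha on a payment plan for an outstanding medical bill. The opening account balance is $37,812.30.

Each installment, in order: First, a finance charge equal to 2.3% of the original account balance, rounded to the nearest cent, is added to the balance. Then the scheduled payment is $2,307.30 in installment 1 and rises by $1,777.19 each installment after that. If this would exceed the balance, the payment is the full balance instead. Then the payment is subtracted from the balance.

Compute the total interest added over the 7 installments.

$6,087.76

Installment 1: $37,812.30 +$869.68 interest = $38,681.98; pay $2,307.30 → $36,374.68
Installment 2: $36,374.68 +$869.68 interest = $37,244.36; pay $4,084.49 → $33,159.87
Installment 3: $33,159.87 +$869.68 interest = $34,029.55; pay $5,861.68 → $28,167.87
Installment 4: $28,167.87 +$869.68 interest = $29,037.55; pay $7,638.87 → $21,398.68
Installment 5: $21,398.68 +$869.68 interest = $22,268.36; pay $9,416.06 → $12,852.30
Installment 6: $12,852.30 +$869.68 interest = $13,721.98; pay $11,193.25 → $2,528.73
Installment 7: $2,528.73 +$869.68 interest = $3,398.41; pay $3,398.41 → $0.00
Total interest: $869.68 + $869.68 + $869.68 + $869.68 + $869.68 + $869.68 + $869.68 = $6,087.76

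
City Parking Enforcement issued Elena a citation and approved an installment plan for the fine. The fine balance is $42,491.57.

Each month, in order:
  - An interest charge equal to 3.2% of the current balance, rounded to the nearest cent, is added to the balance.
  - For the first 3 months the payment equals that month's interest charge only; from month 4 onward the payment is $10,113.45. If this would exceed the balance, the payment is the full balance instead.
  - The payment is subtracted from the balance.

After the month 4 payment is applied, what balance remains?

Month 1: opening $42,491.57; interest $1,359.73 → $43,851.30; payment $1,359.73; balance $42,491.57
Month 2: opening $42,491.57; interest $1,359.73 → $43,851.30; payment $1,359.73; balance $42,491.57
Month 3: opening $42,491.57; interest $1,359.73 → $43,851.30; payment $1,359.73; balance $42,491.57
Month 4: opening $42,491.57; interest $1,359.73 → $43,851.30; payment $10,113.45; balance $33,737.85

$33,737.85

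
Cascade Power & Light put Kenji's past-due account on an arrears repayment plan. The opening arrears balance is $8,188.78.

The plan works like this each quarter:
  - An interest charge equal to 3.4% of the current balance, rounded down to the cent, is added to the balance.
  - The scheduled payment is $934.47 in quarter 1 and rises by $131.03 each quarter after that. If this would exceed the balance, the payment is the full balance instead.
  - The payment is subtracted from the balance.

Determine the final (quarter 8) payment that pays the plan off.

Quarter 1: opening $8,188.78; interest $278.41 → $8,467.19; payment $934.47; balance $7,532.72
Quarter 2: opening $7,532.72; interest $256.11 → $7,788.83; payment $1,065.50; balance $6,723.33
Quarter 3: opening $6,723.33; interest $228.59 → $6,951.92; payment $1,196.53; balance $5,755.39
Quarter 4: opening $5,755.39; interest $195.68 → $5,951.07; payment $1,327.56; balance $4,623.51
Quarter 5: opening $4,623.51; interest $157.19 → $4,780.70; payment $1,458.59; balance $3,322.11
Quarter 6: opening $3,322.11; interest $112.95 → $3,435.06; payment $1,589.62; balance $1,845.44
Quarter 7: opening $1,845.44; interest $62.74 → $1,908.18; payment $1,720.65; balance $187.53
Quarter 8: opening $187.53; interest $6.37 → $193.90; payment $193.90; balance $0.00

$193.90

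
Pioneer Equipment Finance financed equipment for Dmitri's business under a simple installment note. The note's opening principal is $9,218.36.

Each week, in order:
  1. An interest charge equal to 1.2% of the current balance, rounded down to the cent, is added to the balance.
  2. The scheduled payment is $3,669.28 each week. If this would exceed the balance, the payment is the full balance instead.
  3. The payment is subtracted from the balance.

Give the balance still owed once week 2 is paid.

$2,058.33

Week 1: opening $9,218.36; interest $110.62 → $9,328.98; payment $3,669.28; balance $5,659.70
Week 2: opening $5,659.70; interest $67.91 → $5,727.61; payment $3,669.28; balance $2,058.33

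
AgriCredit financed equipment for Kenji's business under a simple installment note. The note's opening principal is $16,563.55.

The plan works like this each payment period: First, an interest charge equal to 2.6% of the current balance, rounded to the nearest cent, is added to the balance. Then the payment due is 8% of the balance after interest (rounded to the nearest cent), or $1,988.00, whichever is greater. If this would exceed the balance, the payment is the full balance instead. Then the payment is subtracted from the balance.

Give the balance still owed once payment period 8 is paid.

$2,910.10

Payment period 1: opening $16,563.55; interest $430.65 → $16,994.20; payment $1,988.00; balance $15,006.20
Payment period 2: opening $15,006.20; interest $390.16 → $15,396.36; payment $1,988.00; balance $13,408.36
Payment period 3: opening $13,408.36; interest $348.62 → $13,756.98; payment $1,988.00; balance $11,768.98
Payment period 4: opening $11,768.98; interest $305.99 → $12,074.97; payment $1,988.00; balance $10,086.97
Payment period 5: opening $10,086.97; interest $262.26 → $10,349.23; payment $1,988.00; balance $8,361.23
Payment period 6: opening $8,361.23; interest $217.39 → $8,578.62; payment $1,988.00; balance $6,590.62
Payment period 7: opening $6,590.62; interest $171.36 → $6,761.98; payment $1,988.00; balance $4,773.98
Payment period 8: opening $4,773.98; interest $124.12 → $4,898.10; payment $1,988.00; balance $2,910.10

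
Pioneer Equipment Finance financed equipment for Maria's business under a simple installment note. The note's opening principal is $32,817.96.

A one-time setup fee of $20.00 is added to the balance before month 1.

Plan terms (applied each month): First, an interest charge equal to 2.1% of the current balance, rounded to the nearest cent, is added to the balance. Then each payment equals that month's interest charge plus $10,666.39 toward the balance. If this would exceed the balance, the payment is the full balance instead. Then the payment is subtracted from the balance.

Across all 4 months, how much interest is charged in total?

Month 1: opening $32,837.96; interest $689.60 → $33,527.56; payment $11,355.99; balance $22,171.57
Month 2: opening $22,171.57; interest $465.60 → $22,637.17; payment $11,131.99; balance $11,505.18
Month 3: opening $11,505.18; interest $241.61 → $11,746.79; payment $10,908.00; balance $838.79
Month 4: opening $838.79; interest $17.61 → $856.40; payment $856.40; balance $0.00
Total interest: $689.60 + $465.60 + $241.61 + $17.61 = $1,414.42

$1,414.42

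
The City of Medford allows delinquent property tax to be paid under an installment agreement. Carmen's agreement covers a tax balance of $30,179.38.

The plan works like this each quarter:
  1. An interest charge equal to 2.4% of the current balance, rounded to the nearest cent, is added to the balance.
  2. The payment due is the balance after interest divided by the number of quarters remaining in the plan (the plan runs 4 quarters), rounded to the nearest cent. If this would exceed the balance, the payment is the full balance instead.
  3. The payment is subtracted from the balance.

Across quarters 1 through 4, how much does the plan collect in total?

$32,034.13

Quarter 1: $30,179.38 +$724.31 interest = $30,903.69; pay $7,725.92 → $23,177.77
Quarter 2: $23,177.77 +$556.27 interest = $23,734.04; pay $7,911.35 → $15,822.69
Quarter 3: $15,822.69 +$379.74 interest = $16,202.43; pay $8,101.22 → $8,101.21
Quarter 4: $8,101.21 +$194.43 interest = $8,295.64; pay $8,295.64 → $0.00
Total paid: $32,034.13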